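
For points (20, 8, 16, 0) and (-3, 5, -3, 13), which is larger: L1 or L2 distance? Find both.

L1 = |20 - (-3)| + |8 - 5| + |16 - (-3)| + |0 - 13| = 23 + 3 + 19 + 13 = 58
L2 = √(23² + 3² + 19² + 13²) = √1068 ≈ 32.6803
L1 ≥ L2 always (equality iff movement is along one axis); L1 > L2 here.
Ratio L1/L2 = 58/√1068 ≈ 1.7748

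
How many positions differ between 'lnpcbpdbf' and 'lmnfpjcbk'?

Differing positions: 2, 3, 4, 5, 6, 7, 9. Hamming distance = 7.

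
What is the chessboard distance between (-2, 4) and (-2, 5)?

max(|x_i - y_i|) = max(|-2 - (-2)|, |4 - 5|) = max(0, 1) = 1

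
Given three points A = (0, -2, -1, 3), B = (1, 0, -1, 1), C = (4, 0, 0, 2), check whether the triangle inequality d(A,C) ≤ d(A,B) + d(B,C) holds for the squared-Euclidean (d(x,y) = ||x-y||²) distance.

d(A,B) = 1² + 2² + 0² + 2² = 9, d(B,C) = 3² + 0² + 1² + 1² = 11, d(A,C) = 4² + 2² + 1² + 1² = 22.
d(A,C) = 22 > 9 + 11 = 20. Triangle inequality is VIOLATED. (Squared-Euclidean is not a metric — this is a counterexample.)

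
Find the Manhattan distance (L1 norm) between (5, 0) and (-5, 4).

Σ|x_i - y_i| = |5 - (-5)| + |0 - 4| = 10 + 4 = 14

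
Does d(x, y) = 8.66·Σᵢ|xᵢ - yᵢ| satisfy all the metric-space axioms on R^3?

Yes. The L1 (Manhattan) norm induces a metric on R^3, and multiplying a metric by a positive constant 8.66 > 0 preserves all four axioms: non-negativity (8.66·||x-y|| ≥ 0), identity (8.66·||x-y|| = 0 ⟺ ||x-y|| = 0 ⟺ x = y), symmetry (||x-y|| = ||y-x||), and the triangle inequality (8.66·||x-z|| ≤ 8.66·||x-y|| + 8.66·||y-z||). So d is a metric.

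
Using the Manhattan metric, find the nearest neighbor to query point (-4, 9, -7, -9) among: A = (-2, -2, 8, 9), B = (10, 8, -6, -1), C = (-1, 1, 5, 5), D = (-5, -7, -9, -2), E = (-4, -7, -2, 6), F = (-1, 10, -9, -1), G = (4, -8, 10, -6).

Distances: d(A) = 46, d(B) = 24, d(C) = 37, d(D) = 26, d(E) = 36, d(F) = 14, d(G) = 45. Nearest: F = (-1, 10, -9, -1) with distance 14.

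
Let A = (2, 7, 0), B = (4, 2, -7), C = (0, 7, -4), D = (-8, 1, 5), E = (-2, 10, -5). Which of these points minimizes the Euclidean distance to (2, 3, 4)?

Distances: d(A) ≈ 5.6569, d(B) ≈ 11.225, d(C) ≈ 9.1652, d(D) ≈ 10.247, d(E) ≈ 12.083. Nearest: A = (2, 7, 0) with distance 5.6569.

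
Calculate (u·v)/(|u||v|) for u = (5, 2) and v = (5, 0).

With u = (5, 2), v = (5, 0):
u·v = 5·5 + 2·0 = 25 + 0 = 25.
|u| = √(5² + 2²) = √29, |v| = √(5² + 0²) = √25, so |u||v| = √(29·25) = √725.
cos θ = (u·v)/(|u||v|) = 25/√725 ≈ 0.9285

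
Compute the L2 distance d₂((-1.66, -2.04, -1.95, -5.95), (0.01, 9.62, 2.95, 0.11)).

√(Σ(x_i - y_i)²) = √((-1.66 - 0.01)² + (-2.04 - 9.62)² + (-1.95 - 2.95)² + (-5.95 - 0.11)²)
= √((-1.67)² + (-11.66)² + (-4.9)² + (-6.06)²) = √(2.7889 + 135.9556 + 24.01 + 36.7236) = √199.4781 ≈ 14.1237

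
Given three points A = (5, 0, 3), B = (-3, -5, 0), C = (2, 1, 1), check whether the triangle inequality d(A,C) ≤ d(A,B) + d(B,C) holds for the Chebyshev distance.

d(A,B) = max(8, 5, 3) = 8, d(B,C) = max(5, 6, 1) = 6, d(A,C) = max(3, 1, 2) = 3.
d(A,C) = 3 ≤ 8 + 6 = 14. Triangle inequality is satisfied.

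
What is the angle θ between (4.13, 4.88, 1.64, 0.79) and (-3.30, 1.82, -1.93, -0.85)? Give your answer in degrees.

With u = (4.13, 4.88, 1.64, 0.79), v = (-3.30, 1.82, -1.93, -0.85):
u·v = 4.13·(-3.3) + 4.88·1.82 + 1.64·(-1.93) + 0.79·(-0.85) = (-13.629) + 8.8816 + (-3.1652) + (-0.6715) = -8.5841.
|u| = √(4.13² + 4.88² + 1.64² + 0.79²) = √(17.0569 + 23.8144 + 2.6896 + 0.6241) = √44.185, |v| = √((-3.3)² + 1.82² + (-1.93)² + (-0.85)²) = √(10.89 + 3.3124 + 3.7249 + 0.7225) = √18.6498.
cos θ = (u·v)/(|u||v|) = -8.5841/(√44.185·√18.6498) ≈ -0.299034
θ = arccos(-0.299034) ≈ 107.4°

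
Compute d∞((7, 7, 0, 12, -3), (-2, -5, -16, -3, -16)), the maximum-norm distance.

max(|x_i - y_i|) = max(|7 - (-2)|, |7 - (-5)|, |0 - (-16)|, |12 - (-3)|, |-3 - (-16)|) = max(9, 12, 16, 15, 13) = 16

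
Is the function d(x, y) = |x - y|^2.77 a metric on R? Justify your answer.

No. d(x,y) = |x-y|^2.77 fails the triangle inequality since p = 2.77 > 1. Counterexample: x = -4, y = 2, z = 12. d(x,z) = |-4 - 12|^2.77 = 16^2.77 ≈ 2164.7729, but d(x,y) + d(y,z) = 6^2.77 + 10^2.77 ≈ 143.0471 + 588.8437 = 731.8908. Since 2164.7729 > 731.8908, the triangle inequality is violated.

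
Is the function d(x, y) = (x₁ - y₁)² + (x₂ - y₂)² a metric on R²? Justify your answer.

No. The squared Euclidean distance fails the triangle inequality. Counterexample: x = (0, 0), y = (3, 2), z = (6, 4). d(x,z) = 6² + 4² = 52, but d(x,y) + d(y,z) = (3² + 2²) + (3² + 2²) = 13 + 13 = 26. Since 52 > 26, the triangle inequality is violated. (Note: √d, the ordinary Euclidean distance, IS a metric.)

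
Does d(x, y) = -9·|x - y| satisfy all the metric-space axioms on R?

No. With c = -9 < 0, d fails non-negativity: d(8, 9) = -9·|8 - 9| = -9·1 = -9 < 0.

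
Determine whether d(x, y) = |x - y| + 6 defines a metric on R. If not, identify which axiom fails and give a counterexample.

No. d fails identity of indiscernibles (specifically d(x,x) = 0): d(0, 0) = |0 - 0| + 6 = 0 + 6 = 6 ≠ 0.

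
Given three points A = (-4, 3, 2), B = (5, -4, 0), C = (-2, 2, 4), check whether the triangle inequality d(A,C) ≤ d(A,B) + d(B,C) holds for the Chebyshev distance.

d(A,B) = max(9, 7, 2) = 9, d(B,C) = max(7, 6, 4) = 7, d(A,C) = max(2, 1, 2) = 2.
d(A,C) = 2 ≤ 9 + 7 = 16. Triangle inequality is satisfied.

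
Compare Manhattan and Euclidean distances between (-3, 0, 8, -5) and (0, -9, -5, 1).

L1 = |-3 - 0| + |0 - (-9)| + |8 - (-5)| + |-5 - 1| = 3 + 9 + 13 + 6 = 31
L2 = √(3² + 9² + 13² + 6²) = √295 ≈ 17.1756
L1 ≥ L2 always (equality iff movement is along one axis); L1 > L2 here.
Ratio L1/L2 = 31/√295 ≈ 1.8049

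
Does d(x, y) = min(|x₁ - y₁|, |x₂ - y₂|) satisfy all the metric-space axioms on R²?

No. d fails identity of indiscernibles: take x = (-3, 0) and y = (-3, 9). Then d(x,y) = min(|-3 - (-3)|, |0 - 9|) = min(0, 9) = 0, yet x ≠ y.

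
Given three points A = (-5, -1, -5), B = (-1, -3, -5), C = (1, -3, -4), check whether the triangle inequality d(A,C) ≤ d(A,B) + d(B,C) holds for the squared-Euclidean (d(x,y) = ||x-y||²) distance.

d(A,B) = 4² + 2² + 0² = 20, d(B,C) = 2² + 0² + 1² = 5, d(A,C) = 6² + 2² + 1² = 41.
d(A,C) = 41 > 20 + 5 = 25. Triangle inequality is VIOLATED. (Squared-Euclidean is not a metric — this is a counterexample.)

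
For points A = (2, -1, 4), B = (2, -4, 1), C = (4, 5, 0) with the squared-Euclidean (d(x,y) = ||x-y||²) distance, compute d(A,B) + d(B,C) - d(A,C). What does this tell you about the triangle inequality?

d(A,B) = 0² + 3² + 3² = 18, d(B,C) = 2² + 9² + 1² = 86, d(A,C) = 2² + 6² + 4² = 56.
d(A,B) + d(B,C) - d(A,C) = 18 + 86 - 56 = 104 - 56 = 48. This is ≥ 0, so the triangle inequality holds for these points.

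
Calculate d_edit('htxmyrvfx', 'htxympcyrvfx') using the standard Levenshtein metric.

Let D[i][j] be the edit distance between the first i characters of 'htxmyrvfx' and the first j characters of 'htxympcyrvfx', with D[i][0] = i, D[0][j] = j, and D[i][j] = D[i-1][j-1] if the characters match, else 1 + min(D[i-1][j], D[i][j-1], D[i-1][j-1]). Filling the table (rows: prefixes of 'htxmyrvfx', columns: prefixes of 'htxympcyrvfx'):
     ε  h  t  x  y  m  p  c  y  r  v  f  x
  ε  0  1  2  3  4  5  6  7  8  9 10 11 12
  h  1  0  1  2  3  4  5  6  7  8  9 10 11
  t  2  1  0  1  2  3  4  5  6  7  8  9 10
  x  3  2  1  0  1  2  3  4  5  6  7  8  9
  m  4  3  2  1  1  1  2  3  4  5  6  7  8
  y  5  4  3  2  1  2  2  3  3  4  5  6  7
  r  6  5  4  3  2  2  3  3  4  3  4  5  6
  v  7  6  5  4  3  3  3  4  4  4  3  4  5
  f  8  7  6  5  4  4  4  4  5  5  4  3  4
  x  9  8  7  6  5  5  5  5  5  6  5  4  3
The bottom-right entry gives D[9][12] = 3, so no sequence of fewer than 3 edits works. Backtracking through the table gives one optimal edit sequence (3 edits):
  htxmyrvfx → htxymyrvfx (ins y @4)
  htxymyrvfx → htxympyrvfx (ins p @6)
  htxympyrvfx → htxympcyrvfx (ins c @7)
Edit distance = 3.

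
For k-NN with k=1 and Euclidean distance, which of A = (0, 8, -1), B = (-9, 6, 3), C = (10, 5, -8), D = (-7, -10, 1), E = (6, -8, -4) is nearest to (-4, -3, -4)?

Distances: d(A) ≈ 12.083, d(B) ≈ 12.4499, d(C) ≈ 16.6132, d(D) ≈ 9.1104, d(E) ≈ 11.1803. Nearest: D = (-7, -10, 1) with distance 9.1104.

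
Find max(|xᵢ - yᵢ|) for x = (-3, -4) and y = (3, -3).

max(|x_i - y_i|) = max(|-3 - 3|, |-4 - (-3)|) = max(6, 1) = 6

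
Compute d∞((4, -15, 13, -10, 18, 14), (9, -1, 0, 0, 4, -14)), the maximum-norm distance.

max(|x_i - y_i|) = max(|4 - 9|, |-15 - (-1)|, |13 - 0|, |-10 - 0|, |18 - 4|, |14 - (-14)|) = max(5, 14, 13, 10, 14, 28) = 28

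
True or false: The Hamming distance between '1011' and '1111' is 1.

Differing positions: 2. Hamming distance = 1, so the claim is true.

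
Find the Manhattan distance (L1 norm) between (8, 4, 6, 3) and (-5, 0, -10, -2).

Σ|x_i - y_i| = |8 - (-5)| + |4 - 0| + |6 - (-10)| + |3 - (-2)| = 13 + 4 + 16 + 5 = 38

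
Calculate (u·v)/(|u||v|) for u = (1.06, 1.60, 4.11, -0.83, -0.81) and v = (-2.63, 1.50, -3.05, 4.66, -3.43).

With u = (1.06, 1.60, 4.11, -0.83, -0.81), v = (-2.63, 1.50, -3.05, 4.66, -3.43):
u·v = 1.06·(-2.63) + 1.6·1.5 + 4.11·(-3.05) + (-0.83)·4.66 + (-0.81)·(-3.43) = (-2.7878) + 2.4 + (-12.5355) + (-3.8678) + 2.7783 = -14.0128.
|u| = √(1.06² + 1.6² + 4.11² + (-0.83)² + (-0.81)²) = √(1.1236 + 2.56 + 16.8921 + 0.6889 + 0.6561) = √21.9207, |v| = √((-2.63)² + 1.5² + (-3.05)² + 4.66² + (-3.43)²) = √(6.9169 + 2.25 + 9.3025 + 21.7156 + 11.7649) = √51.9499.
cos θ = (u·v)/(|u||v|) = -14.0128/(√21.9207·√51.9499) ≈ -0.4152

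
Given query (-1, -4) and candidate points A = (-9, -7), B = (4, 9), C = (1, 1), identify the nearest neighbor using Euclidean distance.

Distances: d(A) ≈ 8.544, d(B) ≈ 13.9284, d(C) ≈ 5.3852. Nearest: C = (1, 1) with distance 5.3852.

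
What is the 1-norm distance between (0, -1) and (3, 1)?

Σ|x_i - y_i| = |0 - 3| + |-1 - 1| = 3 + 2 = 5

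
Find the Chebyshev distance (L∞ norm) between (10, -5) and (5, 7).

max(|x_i - y_i|) = max(|10 - 5|, |-5 - 7|) = max(5, 12) = 12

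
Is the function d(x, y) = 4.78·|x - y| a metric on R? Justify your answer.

Yes. Since |x - y| is a metric on R and 4.78 > 0, the positive scalar multiple 4.78·|x - y| is also a metric: scaling by a positive constant preserves non-negativity, identity (d=0 ⟺ |x-y|=0 ⟺ x=y), symmetry, and the triangle inequality.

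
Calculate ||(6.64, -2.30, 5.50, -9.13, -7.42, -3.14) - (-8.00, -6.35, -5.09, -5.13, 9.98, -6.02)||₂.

√(Σ(x_i - y_i)²) = √((6.64 - (-8))² + (-2.3 - (-6.35))² + (5.5 - (-5.09))² + (-9.13 - (-5.13))² + (-7.42 - 9.98)² + (-3.14 - (-6.02))²)
= √(14.64² + 4.05² + 10.59² + (-4)² + (-17.4)² + 2.88²) = √(214.3296 + 16.4025 + 112.1481 + 16 + 302.76 + 8.2944) = √669.9346 ≈ 25.8831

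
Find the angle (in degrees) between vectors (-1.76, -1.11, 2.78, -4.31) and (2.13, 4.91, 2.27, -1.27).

With u = (-1.76, -1.11, 2.78, -4.31), v = (2.13, 4.91, 2.27, -1.27):
u·v = (-1.76)·2.13 + (-1.11)·4.91 + 2.78·2.27 + (-4.31)·(-1.27) = (-3.7488) + (-5.4501) + 6.3106 + 5.4737 = 2.5854.
|u| = √((-1.76)² + (-1.11)² + 2.78² + (-4.31)²) = √(3.0976 + 1.2321 + 7.7284 + 18.5761) = √30.6342, |v| = √(2.13² + 4.91² + 2.27² + (-1.27)²) = √(4.5369 + 24.1081 + 5.1529 + 1.6129) = √35.4108.
cos θ = (u·v)/(|u||v|) = 2.5854/(√30.6342·√35.4108) ≈ 0.078498
θ = arccos(0.078498) ≈ 85.5°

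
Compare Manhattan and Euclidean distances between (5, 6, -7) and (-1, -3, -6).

L1 = |5 - (-1)| + |6 - (-3)| + |-7 - (-6)| = 6 + 9 + 1 = 16
L2 = √(6² + 9² + 1²) = √118 ≈ 10.8628
L1 ≥ L2 always (equality iff movement is along one axis); L1 > L2 here.
Ratio L1/L2 = 16/√118 ≈ 1.4729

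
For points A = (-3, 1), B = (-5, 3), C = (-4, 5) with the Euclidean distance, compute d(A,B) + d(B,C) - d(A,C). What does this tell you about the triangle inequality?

d(A,B) = √(2² + 2²) = √8 ≈ 2.8284, d(B,C) = √(1² + 2²) = √5 ≈ 2.2361, d(A,C) = √(1² + 4²) = √17 ≈ 4.1231.
d(A,B) + d(B,C) - d(A,C) = 2.8284 + 2.2361 - 4.1231 = 5.0645 - 4.1231 = 0.9414 (to 4 decimal places). This is ≥ 0, so the triangle inequality holds for these points.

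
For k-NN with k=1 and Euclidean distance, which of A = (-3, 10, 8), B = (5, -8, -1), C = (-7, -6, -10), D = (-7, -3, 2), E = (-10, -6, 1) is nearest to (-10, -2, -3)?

Distances: d(A) ≈ 17.72, d(B) ≈ 16.2788, d(C) ≈ 8.6023, d(D) ≈ 5.9161, d(E) ≈ 5.6569. Nearest: E = (-10, -6, 1) with distance 5.6569.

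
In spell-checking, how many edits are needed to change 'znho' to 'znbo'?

Let D[i][j] be the edit distance between the first i characters of 'znho' and the first j characters of 'znbo', with D[i][0] = i, D[0][j] = j, and D[i][j] = D[i-1][j-1] if the characters match, else 1 + min(D[i-1][j], D[i][j-1], D[i-1][j-1]). Filling the table (rows: prefixes of 'znho', columns: prefixes of 'znbo'):
     ε  z  n  b  o
  ε  0  1  2  3  4
  z  1  0  1  2  3
  n  2  1  0  1  2
  h  3  2  1  1  2
  o  4  3  2  2  1
The bottom-right entry gives D[4][4] = 1, so no sequence of fewer than 1 edit works. Backtracking through the table gives one optimal edit sequence (1 edit):
  znho → znbo (sub h→b @3)
Edit distance = 1.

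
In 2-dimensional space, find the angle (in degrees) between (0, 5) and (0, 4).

With u = (0, 5), v = (0, 4):
u·v = 0·0 + 5·4 = 0 + 20 = 20.
|u| = √(0² + 5²) = √25, |v| = √(0² + 4²) = √16, so |u||v| = √(25·16) = √400 = 20.
cos θ = (u·v)/(|u||v|) = 20/20 = 1 (the vectors are parallel, pointing the same way)
θ = arccos(1) = 0°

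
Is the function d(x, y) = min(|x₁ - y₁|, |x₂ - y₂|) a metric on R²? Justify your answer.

No. d fails identity of indiscernibles: take x = (0, 0) and y = (0, 1). Then d(x,y) = min(|0 - 0|, |0 - 1|) = min(0, 1) = 0, yet x ≠ y.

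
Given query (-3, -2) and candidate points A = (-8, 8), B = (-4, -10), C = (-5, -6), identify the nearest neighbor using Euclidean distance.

Distances: d(A) ≈ 11.1803, d(B) ≈ 8.0623, d(C) ≈ 4.4721. Nearest: C = (-5, -6) with distance 4.4721.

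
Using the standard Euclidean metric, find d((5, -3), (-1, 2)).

√(Σ(x_i - y_i)²) = √((5 - (-1))² + (-3 - 2)²)
= √(6² + (-5)²) = √(36 + 25) = √61 ≈ 7.8102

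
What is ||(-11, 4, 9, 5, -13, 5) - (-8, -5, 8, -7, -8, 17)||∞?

max(|x_i - y_i|) = max(|-11 - (-8)|, |4 - (-5)|, |9 - 8|, |5 - (-7)|, |-13 - (-8)|, |5 - 17|) = max(3, 9, 1, 12, 5, 12) = 12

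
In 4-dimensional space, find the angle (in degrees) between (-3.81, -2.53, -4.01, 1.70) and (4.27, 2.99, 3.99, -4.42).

With u = (-3.81, -2.53, -4.01, 1.70), v = (4.27, 2.99, 3.99, -4.42):
u·v = (-3.81)·4.27 + (-2.53)·2.99 + (-4.01)·3.99 + 1.7·(-4.42) = (-16.2687) + (-7.5647) + (-15.9999) + (-7.514) = -47.3473.
|u| = √((-3.81)² + (-2.53)² + (-4.01)² + 1.7²) = √(14.5161 + 6.4009 + 16.0801 + 2.89) = √39.8871, |v| = √(4.27² + 2.99² + 3.99² + (-4.42)²) = √(18.2329 + 8.9401 + 15.9201 + 19.5364) = √62.6295.
cos θ = (u·v)/(|u||v|) = -47.3473/(√39.8871·√62.6295) ≈ -0.947304
θ = arccos(-0.947304) ≈ 161.32°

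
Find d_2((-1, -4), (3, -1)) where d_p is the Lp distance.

(Σ|x_i - y_i|^2)^(1/2) = (|-1 - 3|^2 + |-4 - (-1)|^2)^(1/2)
= (4^2 + 3^2)^(1/2) = (16 + 9)^(1/2) = (25)^(1/2) = 5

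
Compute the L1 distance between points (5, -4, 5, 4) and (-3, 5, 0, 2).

Σ|x_i - y_i| = |5 - (-3)| + |-4 - 5| + |5 - 0| + |4 - 2| = 8 + 9 + 5 + 2 = 24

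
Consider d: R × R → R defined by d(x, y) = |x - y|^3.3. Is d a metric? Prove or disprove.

No. d(x,y) = |x-y|^3.3 fails the triangle inequality since p = 3.3 > 1. Counterexample: x = -3, y = 9, z = 20. d(x,z) = |-3 - 20|^3.3 = 23^3.3 ≈ 31167.4922, but d(x,y) + d(y,z) = 12^3.3 + 11^3.3 ≈ 3641.6492 + 2732.7246 = 6374.3738. Since 31167.4922 > 6374.3738, the triangle inequality is violated.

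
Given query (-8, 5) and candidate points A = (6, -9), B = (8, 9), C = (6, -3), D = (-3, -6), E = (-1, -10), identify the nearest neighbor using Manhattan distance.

Distances: d(A) = 28, d(B) = 20, d(C) = 22, d(D) = 16, d(E) = 22. Nearest: D = (-3, -6) with distance 16.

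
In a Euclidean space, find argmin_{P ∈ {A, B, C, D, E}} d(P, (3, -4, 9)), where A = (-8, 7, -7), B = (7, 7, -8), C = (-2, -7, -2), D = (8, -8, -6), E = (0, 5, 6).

Distances: d(A) ≈ 22.3159, d(B) ≈ 20.6398, d(C) ≈ 12.4499, d(D) ≈ 16.3095, d(E) ≈ 9.9499. Nearest: E = (0, 5, 6) with distance 9.9499.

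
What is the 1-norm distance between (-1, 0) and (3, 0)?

Σ|x_i - y_i| = |-1 - 3| + |0 - 0| = 4 + 0 = 4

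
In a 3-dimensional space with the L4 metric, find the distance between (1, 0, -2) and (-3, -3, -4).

(Σ|x_i - y_i|^4)^(1/4) = (|1 - (-3)|^4 + |0 - (-3)|^4 + |-2 - (-4)|^4)^(1/4)
= (4^4 + 3^4 + 2^4)^(1/4) = (256 + 81 + 16)^(1/4) = (353)^(1/4) ≈ 4.3345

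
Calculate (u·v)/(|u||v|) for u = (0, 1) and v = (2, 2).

With u = (0, 1), v = (2, 2):
u·v = 0·2 + 1·2 = 0 + 2 = 2.
|u| = √(0² + 1²) = √1, |v| = √(2² + 2²) = √8, so |u||v| = √(1·8) = √8.
cos θ = (u·v)/(|u||v|) = 2/√8 ≈ 0.7071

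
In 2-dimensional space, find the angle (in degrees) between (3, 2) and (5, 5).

With u = (3, 2), v = (5, 5):
u·v = 3·5 + 2·5 = 15 + 10 = 25.
|u| = √(3² + 2²) = √13, |v| = √(5² + 5²) = √50, so |u||v| = √(13·50) = √650.
cos θ = (u·v)/(|u||v|) = 25/√650 ≈ 0.980581
θ = arccos(0.980581) ≈ 11.31°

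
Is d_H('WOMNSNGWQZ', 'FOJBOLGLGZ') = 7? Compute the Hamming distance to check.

Differing positions: 1, 3, 4, 5, 6, 8, 9. Hamming distance = 7, so the claim is true.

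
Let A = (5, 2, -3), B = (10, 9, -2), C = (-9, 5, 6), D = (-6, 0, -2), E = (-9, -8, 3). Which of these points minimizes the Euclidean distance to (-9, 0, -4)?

Distances: d(A) ≈ 14.1774, d(B) ≈ 21.1187, d(C) ≈ 11.1803, d(D) ≈ 3.6056, d(E) ≈ 10.6301. Nearest: D = (-6, 0, -2) with distance 3.6056.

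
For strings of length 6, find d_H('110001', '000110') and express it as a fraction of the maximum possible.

Differing positions: 1, 2, 4, 5, 6. Hamming distance = 5. The maximum possible Hamming distance for length-6 strings is 6, so d_H/6 = 5/6 ≈ 0.8333.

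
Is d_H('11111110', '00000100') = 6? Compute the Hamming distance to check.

Differing positions: 1, 2, 3, 4, 5, 7. Hamming distance = 6, so the claim is true.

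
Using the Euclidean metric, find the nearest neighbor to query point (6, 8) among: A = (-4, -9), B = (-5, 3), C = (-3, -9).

Distances: d(A) ≈ 19.7231, d(B) ≈ 12.083, d(C) ≈ 19.2354. Nearest: B = (-5, 3) with distance 12.083.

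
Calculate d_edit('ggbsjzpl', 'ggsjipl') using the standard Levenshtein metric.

Let D[i][j] be the edit distance between the first i characters of 'ggbsjzpl' and the first j characters of 'ggsjipl', with D[i][0] = i, D[0][j] = j, and D[i][j] = D[i-1][j-1] if the characters match, else 1 + min(D[i-1][j], D[i][j-1], D[i-1][j-1]). Filling the table (rows: prefixes of 'ggbsjzpl', columns: prefixes of 'ggsjipl'):
     ε  g  g  s  j  i  p  l
  ε  0  1  2  3  4  5  6  7
  g  1  0  1  2  3  4  5  6
  g  2  1  0  1  2  3  4  5
  b  3  2  1  1  2  3  4  5
  s  4  3  2  1  2  3  4  5
  j  5  4  3  2  1  2  3  4
  z  6  5  4  3  2  2  3  4
  p  7  6  5  4  3  3  2  3
  l  8  7  6  5  4  4  3  2
The bottom-right entry gives D[8][7] = 2, so no sequence of fewer than 2 edits works. Backtracking through the table gives one optimal edit sequence (2 edits):
  ggbsjzpl → ggsjzpl (del b @3)
  ggsjzpl → ggsjipl (sub z→i @5)
Edit distance = 2.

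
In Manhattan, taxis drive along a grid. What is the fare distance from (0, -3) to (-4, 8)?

Σ|x_i - y_i| = |0 - (-4)| + |-3 - 8| = 4 + 11 = 15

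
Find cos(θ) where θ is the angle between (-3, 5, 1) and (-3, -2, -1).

With u = (-3, 5, 1), v = (-3, -2, -1):
u·v = (-3)·(-3) + 5·(-2) + 1·(-1) = 9 + (-10) + (-1) = -2.
|u| = √((-3)² + 5² + 1²) = √35, |v| = √((-3)² + (-2)² + (-1)²) = √14, so |u||v| = √(35·14) = √490.
cos θ = (u·v)/(|u||v|) = -2/√490 ≈ -0.0904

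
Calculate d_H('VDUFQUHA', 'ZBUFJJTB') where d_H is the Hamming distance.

Differing positions: 1, 2, 5, 6, 7, 8. Hamming distance = 6.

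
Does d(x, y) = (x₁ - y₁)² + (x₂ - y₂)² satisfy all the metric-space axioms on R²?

No. The squared Euclidean distance fails the triangle inequality. Counterexample: x = (0, 0), y = (5, 2), z = (10, 4). d(x,z) = 10² + 4² = 116, but d(x,y) + d(y,z) = (5² + 2²) + (5² + 2²) = 29 + 29 = 58. Since 116 > 58, the triangle inequality is violated. (Note: √d, the ordinary Euclidean distance, IS a metric.)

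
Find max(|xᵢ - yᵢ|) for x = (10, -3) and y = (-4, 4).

max(|x_i - y_i|) = max(|10 - (-4)|, |-3 - 4|) = max(14, 7) = 14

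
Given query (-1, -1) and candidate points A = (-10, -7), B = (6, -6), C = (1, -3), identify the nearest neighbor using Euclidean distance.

Distances: d(A) ≈ 10.8167, d(B) ≈ 8.6023, d(C) ≈ 2.8284. Nearest: C = (1, -3) with distance 2.8284.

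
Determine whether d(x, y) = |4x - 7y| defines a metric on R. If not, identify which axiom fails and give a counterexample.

No. d fails symmetry: d(4, 8) = |4·4 - 7·8| = |-40| = 40, but d(8, 4) = |4·8 - 7·4| = |4| = 4. Since 40 ≠ 4, d(x,y) ≠ d(y,x) in general.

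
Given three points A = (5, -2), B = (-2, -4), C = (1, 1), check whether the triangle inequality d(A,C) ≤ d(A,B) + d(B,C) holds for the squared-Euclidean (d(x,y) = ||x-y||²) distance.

d(A,B) = 7² + 2² = 53, d(B,C) = 3² + 5² = 34, d(A,C) = 4² + 3² = 25.
d(A,C) = 25 ≤ 53 + 34 = 87. Triangle inequality is satisfied.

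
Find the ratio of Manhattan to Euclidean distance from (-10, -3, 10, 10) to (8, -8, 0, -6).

L1 = |-10 - 8| + |-3 - (-8)| + |10 - 0| + |10 - (-6)| = 18 + 5 + 10 + 16 = 49
L2 = √(18² + 5² + 10² + 16²) = √705 ≈ 26.5518
L1 ≥ L2 always (equality iff movement is along one axis); L1 > L2 here.
Ratio L1/L2 = 49/√705 ≈ 1.8454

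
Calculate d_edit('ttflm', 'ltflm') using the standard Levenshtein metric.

Let D[i][j] be the edit distance between the first i characters of 'ttflm' and the first j characters of 'ltflm', with D[i][0] = i, D[0][j] = j, and D[i][j] = D[i-1][j-1] if the characters match, else 1 + min(D[i-1][j], D[i][j-1], D[i-1][j-1]). Filling the table (rows: prefixes of 'ttflm', columns: prefixes of 'ltflm'):
     ε  l  t  f  l  m
  ε  0  1  2  3  4  5
  t  1  1  1  2  3  4
  t  2  2  1  2  3  4
  f  3  3  2  1  2  3
  l  4  3  3  2  1  2
  m  5  4  4  3  2  1
The bottom-right entry gives D[5][5] = 1, so no sequence of fewer than 1 edit works. Backtracking through the table gives one optimal edit sequence (1 edit):
  ttflm → ltflm (sub t→l @1)
Edit distance = 1.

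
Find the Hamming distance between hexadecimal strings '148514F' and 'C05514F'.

Differing positions: 1, 2, 3. Hamming distance = 3.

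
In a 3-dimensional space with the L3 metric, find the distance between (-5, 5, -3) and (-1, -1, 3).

(Σ|x_i - y_i|^3)^(1/3) = (|-5 - (-1)|^3 + |5 - (-1)|^3 + |-3 - 3|^3)^(1/3)
= (4^3 + 6^3 + 6^3)^(1/3) = (64 + 216 + 216)^(1/3) = (496)^(1/3) ≈ 7.9158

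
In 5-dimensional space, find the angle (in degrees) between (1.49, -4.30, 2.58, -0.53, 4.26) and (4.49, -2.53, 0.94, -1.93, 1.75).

With u = (1.49, -4.30, 2.58, -0.53, 4.26), v = (4.49, -2.53, 0.94, -1.93, 1.75):
u·v = 1.49·4.49 + (-4.3)·(-2.53) + 2.58·0.94 + (-0.53)·(-1.93) + 4.26·1.75 = 6.6901 + 10.879 + 2.4252 + 1.0229 + 7.455 = 28.4722.
|u| = √(1.49² + (-4.3)² + 2.58² + (-0.53)² + 4.26²) = √(2.2201 + 18.49 + 6.6564 + 0.2809 + 18.1476) = √45.795, |v| = √(4.49² + (-2.53)² + 0.94² + (-1.93)² + 1.75²) = √(20.1601 + 6.4009 + 0.8836 + 3.7249 + 3.0625) = √34.232.
cos θ = (u·v)/(|u||v|) = 28.4722/(√45.795·√34.232) ≈ 0.719111
θ = arccos(0.719111) ≈ 44.02°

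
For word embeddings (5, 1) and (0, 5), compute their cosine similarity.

With u = (5, 1), v = (0, 5):
u·v = 5·0 + 1·5 = 0 + 5 = 5.
|u| = √(5² + 1²) = √26, |v| = √(0² + 5²) = √25, so |u||v| = √(26·25) = √650.
cos θ = (u·v)/(|u||v|) = 5/√650 ≈ 0.1961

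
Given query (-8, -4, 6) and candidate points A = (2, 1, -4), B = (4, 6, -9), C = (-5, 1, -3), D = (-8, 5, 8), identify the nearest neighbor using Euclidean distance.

Distances: d(A) = 15, d(B) ≈ 21.6564, d(C) ≈ 10.7238, d(D) ≈ 9.2195. Nearest: D = (-8, 5, 8) with distance 9.2195.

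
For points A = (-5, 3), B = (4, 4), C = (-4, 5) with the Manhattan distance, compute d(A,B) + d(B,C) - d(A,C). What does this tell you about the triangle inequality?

d(A,B) = 9 + 1 = 10, d(B,C) = 8 + 1 = 9, d(A,C) = 1 + 2 = 3.
d(A,B) + d(B,C) - d(A,C) = 10 + 9 - 3 = 19 - 3 = 16. This is ≥ 0, so the triangle inequality holds for these points.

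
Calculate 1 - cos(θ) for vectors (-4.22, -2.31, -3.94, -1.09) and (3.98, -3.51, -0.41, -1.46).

With u = (-4.22, -2.31, -3.94, -1.09), v = (3.98, -3.51, -0.41, -1.46):
u·v = (-4.22)·3.98 + (-2.31)·(-3.51) + (-3.94)·(-0.41) + (-1.09)·(-1.46) = (-16.7956) + 8.1081 + 1.6154 + 1.5914 = -5.4807.
|u| = √((-4.22)² + (-2.31)² + (-3.94)² + (-1.09)²) = √(17.8084 + 5.3361 + 15.5236 + 1.1881) = √39.8562, |v| = √(3.98² + (-3.51)² + (-0.41)² + (-1.46)²) = √(15.8404 + 12.3201 + 0.1681 + 2.1316) = √30.4602.
cos θ = (u·v)/(|u||v|) = -5.4807/(√39.8562·√30.4602) ≈ -0.1573
Cosine distance = 1 - cos θ ≈ 1 - (-0.1573) = 1.1573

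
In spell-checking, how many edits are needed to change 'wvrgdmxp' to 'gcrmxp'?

Let D[i][j] be the edit distance between the first i characters of 'wvrgdmxp' and the first j characters of 'gcrmxp', with D[i][0] = i, D[0][j] = j, and D[i][j] = D[i-1][j-1] if the characters match, else 1 + min(D[i-1][j], D[i][j-1], D[i-1][j-1]). Filling the table (rows: prefixes of 'wvrgdmxp', columns: prefixes of 'gcrmxp'):
     ε  g  c  r  m  x  p
  ε  0  1  2  3  4  5  6
  w  1  1  2  3  4  5  6
  v  2  2  2  3  4  5  6
  r  3  3  3  2  3  4  5
  g  4  3  4  3  3  4  5
  d  5  4  4  4  4  4  5
  m  6  5  5  5  4  5  5
  x  7  6  6  6  5  4  5
  p  8  7  7  7  6  5  4
The bottom-right entry gives D[8][6] = 4, so no sequence of fewer than 4 edits works. Backtracking through the table gives one optimal edit sequence (4 edits):
  wvrgdmxp → gvrgdmxp (sub w→g @1)
  gvrgdmxp → gcrgdmxp (sub v→c @2)
  gcrgdmxp → gcrdmxp (del g @4)
  gcrdmxp → gcrmxp (del d @4)
Edit distance = 4.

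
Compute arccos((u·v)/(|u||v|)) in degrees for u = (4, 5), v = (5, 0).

With u = (4, 5), v = (5, 0):
u·v = 4·5 + 5·0 = 20 + 0 = 20.
|u| = √(4² + 5²) = √41, |v| = √(5² + 0²) = √25, so |u||v| = √(41·25) = √1025.
cos θ = (u·v)/(|u||v|) = 20/√1025 ≈ 0.624695
θ = arccos(0.624695) ≈ 51.34°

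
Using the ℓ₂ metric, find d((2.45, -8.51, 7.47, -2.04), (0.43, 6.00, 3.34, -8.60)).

√(Σ(x_i - y_i)²) = √((2.45 - 0.43)² + (-8.51 - 6)² + (7.47 - 3.34)² + (-2.04 - (-8.6))²)
= √(2.02² + (-14.51)² + 4.13² + 6.56²) = √(4.0804 + 210.5401 + 17.0569 + 43.0336) = √274.711 ≈ 16.5744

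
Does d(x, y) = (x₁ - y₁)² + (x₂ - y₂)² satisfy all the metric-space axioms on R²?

No. The squared Euclidean distance fails the triangle inequality. Counterexample: x = (0, 0), y = (1, 2), z = (2, 4). d(x,z) = 2² + 4² = 20, but d(x,y) + d(y,z) = (1² + 2²) + (1² + 2²) = 5 + 5 = 10. Since 20 > 10, the triangle inequality is violated. (Note: √d, the ordinary Euclidean distance, IS a metric.)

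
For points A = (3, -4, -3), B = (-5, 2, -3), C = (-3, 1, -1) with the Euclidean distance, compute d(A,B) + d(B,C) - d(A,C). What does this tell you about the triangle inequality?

d(A,B) = √(8² + 6² + 0²) = √100 = 10, d(B,C) = √(2² + 1² + 2²) = √9 = 3, d(A,C) = √(6² + 5² + 2²) = √65 ≈ 8.0623.
d(A,B) + d(B,C) - d(A,C) = 10 + 3 - 8.0623 = 13 - 8.0623 = 4.9377 (to 4 decimal places). This is ≥ 0, so the triangle inequality holds for these points.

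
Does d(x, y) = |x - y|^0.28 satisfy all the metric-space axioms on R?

Yes. With 0 < p = 0.28 ≤ 1, d(x,y) = |x-y|^0.28 is a metric on R. Non-negativity and symmetry are immediate; |x-y|^0.28 = 0 ⟺ |x-y| = 0 ⟺ x = y. For the triangle inequality, the function t ↦ t^0.28 is subadditive on [0,∞) when p ≤ 1, so |x-z|^0.28 ≤ (|x-y| + |y-z|)^0.28 ≤ |x-y|^0.28 + |y-z|^0.28.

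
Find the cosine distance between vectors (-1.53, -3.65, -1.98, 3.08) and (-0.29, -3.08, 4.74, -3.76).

With u = (-1.53, -3.65, -1.98, 3.08), v = (-0.29, -3.08, 4.74, -3.76):
u·v = (-1.53)·(-0.29) + (-3.65)·(-3.08) + (-1.98)·4.74 + 3.08·(-3.76) = 0.4437 + 11.242 + (-9.3852) + (-11.5808) = -9.2803.
|u| = √((-1.53)² + (-3.65)² + (-1.98)² + 3.08²) = √(2.3409 + 13.3225 + 3.9204 + 9.4864) = √29.0702, |v| = √((-0.29)² + (-3.08)² + 4.74² + (-3.76)²) = √(0.0841 + 9.4864 + 22.4676 + 14.1376) = √46.1757.
cos θ = (u·v)/(|u||v|) = -9.2803/(√29.0702·√46.1757) ≈ -0.2533
Cosine distance = 1 - cos θ ≈ 1 - (-0.2533) = 1.2533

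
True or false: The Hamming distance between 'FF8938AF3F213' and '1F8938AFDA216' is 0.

Differing positions: 1, 9, 10, 13. Hamming distance = 4, so the claim that d_H = 0 is false.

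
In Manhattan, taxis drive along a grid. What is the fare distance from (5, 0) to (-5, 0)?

Σ|x_i - y_i| = |5 - (-5)| + |0 - 0| = 10 + 0 = 10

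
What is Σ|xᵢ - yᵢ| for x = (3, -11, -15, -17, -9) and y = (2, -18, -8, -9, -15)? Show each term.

Σ|x_i - y_i| = |3 - 2| + |-11 - (-18)| + |-15 - (-8)| + |-17 - (-9)| + |-9 - (-15)| = 1 + 7 + 7 + 8 + 6 = 29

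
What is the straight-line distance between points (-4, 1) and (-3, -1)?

√(Σ(x_i - y_i)²) = √((-4 - (-3))² + (1 - (-1))²)
= √((-1)² + 2²) = √(1 + 4) = √5 ≈ 2.2361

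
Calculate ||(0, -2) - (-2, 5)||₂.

√(Σ(x_i - y_i)²) = √((0 - (-2))² + (-2 - 5)²)
= √(2² + (-7)²) = √(4 + 49) = √53 ≈ 7.2801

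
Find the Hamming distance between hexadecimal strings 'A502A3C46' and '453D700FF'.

Differing positions: 1, 3, 4, 5, 6, 7, 8, 9. Hamming distance = 8.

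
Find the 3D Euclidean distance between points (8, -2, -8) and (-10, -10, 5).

√(Σ(x_i - y_i)²) = √((8 - (-10))² + (-2 - (-10))² + (-8 - 5)²)
= √(18² + 8² + (-13)²) = √(324 + 64 + 169) = √557 ≈ 23.6008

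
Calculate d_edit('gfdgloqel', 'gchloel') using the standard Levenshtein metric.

Let D[i][j] be the edit distance between the first i characters of 'gfdgloqel' and the first j characters of 'gchloel', with D[i][0] = i, D[0][j] = j, and D[i][j] = D[i-1][j-1] if the characters match, else 1 + min(D[i-1][j], D[i][j-1], D[i-1][j-1]). Filling the table (rows: prefixes of 'gfdgloqel', columns: prefixes of 'gchloel'):
     ε  g  c  h  l  o  e  l
  ε  0  1  2  3  4  5  6  7
  g  1  0  1  2  3  4  5  6
  f  2  1  1  2  3  4  5  6
  d  3  2  2  2  3  4  5  6
  g  4  3  3  3  3  4  5  6
  l  5  4  4  4  3  4  5  5
  o  6  5  5  5  4  3  4  5
  q  7  6  6  6  5  4  4  5
  e  8  7  7  7  6  5  4  5
  l  9  8  8  8  7  6  5  4
The bottom-right entry gives D[9][7] = 4, so no sequence of fewer than 4 edits works. Backtracking through the table gives one optimal edit sequence (4 edits):
  gfdgloqel → gdgloqel (del f @2)
  gdgloqel → gcgloqel (sub d→c @2)
  gcgloqel → gchloqel (sub g→h @3)
  gchloqel → gchloel (del q @6)
Edit distance = 4.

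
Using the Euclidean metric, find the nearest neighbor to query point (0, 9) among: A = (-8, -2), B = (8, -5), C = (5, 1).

Distances: d(A) ≈ 13.6015, d(B) ≈ 16.1245, d(C) ≈ 9.434. Nearest: C = (5, 1) with distance 9.434.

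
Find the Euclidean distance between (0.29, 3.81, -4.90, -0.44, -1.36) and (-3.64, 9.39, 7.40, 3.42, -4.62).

√(Σ(x_i - y_i)²) = √((0.29 - (-3.64))² + (3.81 - 9.39)² + (-4.9 - 7.4)² + (-0.44 - 3.42)² + (-1.36 - (-4.62))²)
= √(3.93² + (-5.58)² + (-12.3)² + (-3.86)² + 3.26²) = √(15.4449 + 31.1364 + 151.29 + 14.8996 + 10.6276) = √223.3985 ≈ 14.9465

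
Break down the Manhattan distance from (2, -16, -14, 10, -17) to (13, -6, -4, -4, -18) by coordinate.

Σ|x_i - y_i| = |2 - 13| + |-16 - (-6)| + |-14 - (-4)| + |10 - (-4)| + |-17 - (-18)| = 11 + 10 + 10 + 14 + 1 = 46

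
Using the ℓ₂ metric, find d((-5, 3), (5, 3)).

√(Σ(x_i - y_i)²) = √((-5 - 5)² + (3 - 3)²)
= √((-10)² + 0²) = √(100 + 0) = √100 = 10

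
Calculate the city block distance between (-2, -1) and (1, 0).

Σ|x_i - y_i| = |-2 - 1| + |-1 - 0| = 3 + 1 = 4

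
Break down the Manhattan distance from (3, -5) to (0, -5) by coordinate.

Σ|x_i - y_i| = |3 - 0| + |-5 - (-5)| = 3 + 0 = 3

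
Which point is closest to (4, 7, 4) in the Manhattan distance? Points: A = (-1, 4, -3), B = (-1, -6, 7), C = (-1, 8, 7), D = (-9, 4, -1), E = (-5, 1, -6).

Distances: d(A) = 15, d(B) = 21, d(C) = 9, d(D) = 21, d(E) = 25. Nearest: C = (-1, 8, 7) with distance 9.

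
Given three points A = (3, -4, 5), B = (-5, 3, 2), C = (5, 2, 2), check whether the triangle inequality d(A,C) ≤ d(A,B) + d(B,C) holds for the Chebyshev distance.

d(A,B) = max(8, 7, 3) = 8, d(B,C) = max(10, 1, 0) = 10, d(A,C) = max(2, 6, 3) = 6.
d(A,C) = 6 ≤ 8 + 10 = 18. Triangle inequality is satisfied.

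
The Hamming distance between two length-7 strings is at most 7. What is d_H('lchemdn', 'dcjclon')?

Differing positions: 1, 3, 4, 5, 6. Hamming distance = 5. The maximum possible Hamming distance for length-7 strings is 7, so d_H/7 = 5/7 ≈ 0.7143.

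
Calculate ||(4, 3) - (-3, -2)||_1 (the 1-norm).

Σ|x_i - y_i| = |4 - (-3)| + |3 - (-2)| = 7 + 5 = 12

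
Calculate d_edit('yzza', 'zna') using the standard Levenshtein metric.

Let D[i][j] be the edit distance between the first i characters of 'yzza' and the first j characters of 'zna', with D[i][0] = i, D[0][j] = j, and D[i][j] = D[i-1][j-1] if the characters match, else 1 + min(D[i-1][j], D[i][j-1], D[i-1][j-1]). Filling the table (rows: prefixes of 'yzza', columns: prefixes of 'zna'):
     ε  z  n  a
  ε  0  1  2  3
  y  1  1  2  3
  z  2  1  2  3
  z  3  2  2  3
  a  4  3  3  2
The bottom-right entry gives D[4][3] = 2, so no sequence of fewer than 2 edits works. Backtracking through the table gives one optimal edit sequence (2 edits):
  yzza → zza (del y @1)
  zza → zna (sub z→n @2)
Edit distance = 2.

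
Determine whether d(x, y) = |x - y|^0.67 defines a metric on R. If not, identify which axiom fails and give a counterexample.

Yes. With 0 < p = 0.67 ≤ 1, d(x,y) = |x-y|^0.67 is a metric on R. Non-negativity and symmetry are immediate; |x-y|^0.67 = 0 ⟺ |x-y| = 0 ⟺ x = y. For the triangle inequality, the function t ↦ t^0.67 is subadditive on [0,∞) when p ≤ 1, so |x-z|^0.67 ≤ (|x-y| + |y-z|)^0.67 ≤ |x-y|^0.67 + |y-z|^0.67.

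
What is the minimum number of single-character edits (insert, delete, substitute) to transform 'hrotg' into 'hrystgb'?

Let D[i][j] be the edit distance between the first i characters of 'hrotg' and the first j characters of 'hrystgb', with D[i][0] = i, D[0][j] = j, and D[i][j] = D[i-1][j-1] if the characters match, else 1 + min(D[i-1][j], D[i][j-1], D[i-1][j-1]). Filling the table (rows: prefixes of 'hrotg', columns: prefixes of 'hrystgb'):
     ε  h  r  y  s  t  g  b
  ε  0  1  2  3  4  5  6  7
  h  1  0  1  2  3  4  5  6
  r  2  1  0  1  2  3  4  5
  o  3  2  1  1  2  3  4  5
  t  4  3  2  2  2  2  3  4
  g  5  4  3  3  3  3  2  3
The bottom-right entry gives D[5][7] = 3, so no sequence of fewer than 3 edits works. Backtracking through the table gives one optimal edit sequence (3 edits):
  hrotg → hryotg (ins y @3)
  hryotg → hrystg (sub o→s @4)
  hrystg → hrystgb (ins b @7)
Edit distance = 3.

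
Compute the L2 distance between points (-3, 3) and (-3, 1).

(Σ|x_i - y_i|^2)^(1/2) = (|-3 - (-3)|^2 + |3 - 1|^2)^(1/2)
= (0^2 + 2^2)^(1/2) = (0 + 4)^(1/2) = (4)^(1/2) = 2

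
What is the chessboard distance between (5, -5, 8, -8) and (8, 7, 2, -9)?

max(|x_i - y_i|) = max(|5 - 8|, |-5 - 7|, |8 - 2|, |-8 - (-9)|) = max(3, 12, 6, 1) = 12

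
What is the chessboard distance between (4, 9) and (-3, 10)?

max(|x_i - y_i|) = max(|4 - (-3)|, |9 - 10|) = max(7, 1) = 7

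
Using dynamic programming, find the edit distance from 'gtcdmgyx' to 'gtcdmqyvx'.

Let D[i][j] be the edit distance between the first i characters of 'gtcdmgyx' and the first j characters of 'gtcdmqyvx', with D[i][0] = i, D[0][j] = j, and D[i][j] = D[i-1][j-1] if the characters match, else 1 + min(D[i-1][j], D[i][j-1], D[i-1][j-1]). Filling the table (rows: prefixes of 'gtcdmgyx', columns: prefixes of 'gtcdmqyvx'):
     ε  g  t  c  d  m  q  y  v  x
  ε  0  1  2  3  4  5  6  7  8  9
  g  1  0  1  2  3  4  5  6  7  8
  t  2  1  0  1  2  3  4  5  6  7
  c  3  2  1  0  1  2  3  4  5  6
  d  4  3  2  1  0  1  2  3  4  5
  m  5  4  3  2  1  0  1  2  3  4
  g  6  5  4  3  2  1  1  2  3  4
  y  7  6  5  4  3  2  2  1  2  3
  x  8  7  6  5  4  3  3  2  2  2
The bottom-right entry gives D[8][9] = 2, so no sequence of fewer than 2 edits works. Backtracking through the table gives one optimal edit sequence (2 edits):
  gtcdmgyx → gtcdmqyx (sub g→q @6)
  gtcdmqyx → gtcdmqyvx (ins v @8)
Edit distance = 2.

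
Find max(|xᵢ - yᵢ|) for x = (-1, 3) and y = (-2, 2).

max(|x_i - y_i|) = max(|-1 - (-2)|, |3 - 2|) = max(1, 1) = 1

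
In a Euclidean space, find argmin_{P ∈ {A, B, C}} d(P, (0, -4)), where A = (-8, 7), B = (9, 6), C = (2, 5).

Distances: d(A) ≈ 13.6015, d(B) ≈ 13.4536, d(C) ≈ 9.2195. Nearest: C = (2, 5) with distance 9.2195.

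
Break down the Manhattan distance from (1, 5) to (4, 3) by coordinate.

Σ|x_i - y_i| = |1 - 4| + |5 - 3| = 3 + 2 = 5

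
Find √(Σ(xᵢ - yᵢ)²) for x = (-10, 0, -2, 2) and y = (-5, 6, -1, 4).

√(Σ(x_i - y_i)²) = √((-10 - (-5))² + (0 - 6)² + (-2 - (-1))² + (2 - 4)²)
= √((-5)² + (-6)² + (-1)² + (-2)²) = √(25 + 36 + 1 + 4) = √66 ≈ 8.124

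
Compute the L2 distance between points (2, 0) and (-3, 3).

(Σ|x_i - y_i|^2)^(1/2) = (|2 - (-3)|^2 + |0 - 3|^2)^(1/2)
= (5^2 + 3^2)^(1/2) = (25 + 9)^(1/2) = (34)^(1/2) ≈ 5.831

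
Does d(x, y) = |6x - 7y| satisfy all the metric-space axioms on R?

No. d fails symmetry: d(2, 1) = |6·2 - 7·1| = |5| = 5, but d(1, 2) = |6·1 - 7·2| = |-8| = 8. Since 5 ≠ 8, d(x,y) ≠ d(y,x) in general.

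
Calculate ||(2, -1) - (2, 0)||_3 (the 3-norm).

(Σ|x_i - y_i|^3)^(1/3) = (|2 - 2|^3 + |-1 - 0|^3)^(1/3)
= (0^3 + 1^3)^(1/3) = (0 + 1)^(1/3) = (1)^(1/3) = 1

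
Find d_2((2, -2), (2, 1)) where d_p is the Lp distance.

(Σ|x_i - y_i|^2)^(1/2) = (|2 - 2|^2 + |-2 - 1|^2)^(1/2)
= (0^2 + 3^2)^(1/2) = (0 + 9)^(1/2) = (9)^(1/2) = 3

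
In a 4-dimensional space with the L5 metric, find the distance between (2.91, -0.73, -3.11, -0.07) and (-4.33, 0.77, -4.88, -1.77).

(Σ|x_i - y_i|^5)^(1/5) = (|2.91 - (-4.33)|^5 + |-0.73 - 0.77|^5 + |-3.11 - (-4.88)|^5 + |-0.07 - (-1.77)|^5)^(1/5)
= (7.24^5 + 1.5^5 + 1.77^5 + 1.7^5)^(1/5) ≈ (19892.6587 + 7.5938 + 17.3727 + 14.1986)^(1/5) = (19931.8238)^(1/5) ≈ 7.2428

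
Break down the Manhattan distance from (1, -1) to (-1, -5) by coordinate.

Σ|x_i - y_i| = |1 - (-1)| + |-1 - (-5)| = 2 + 4 = 6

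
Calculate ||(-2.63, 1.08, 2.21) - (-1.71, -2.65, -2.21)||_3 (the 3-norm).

(Σ|x_i - y_i|^3)^(1/3) = (|-2.63 - (-1.71)|^3 + |1.08 - (-2.65)|^3 + |2.21 - (-2.21)|^3)^(1/3)
= (0.92^3 + 3.73^3 + 4.42^3)^(1/3) ≈ (0.7787 + 51.8951 + 86.3509)^(1/3) = (139.0247)^(1/3) ≈ 5.1804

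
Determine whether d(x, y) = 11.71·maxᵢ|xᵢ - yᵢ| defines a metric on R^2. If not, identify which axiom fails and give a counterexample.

Yes. The L∞ (Chebyshev) norm induces a metric on R^2, and multiplying a metric by a positive constant 11.71 > 0 preserves all four axioms: non-negativity (11.71·||x-y|| ≥ 0), identity (11.71·||x-y|| = 0 ⟺ ||x-y|| = 0 ⟺ x = y), symmetry (||x-y|| = ||y-x||), and the triangle inequality (11.71·||x-z|| ≤ 11.71·||x-y|| + 11.71·||y-z||). So d is a metric.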